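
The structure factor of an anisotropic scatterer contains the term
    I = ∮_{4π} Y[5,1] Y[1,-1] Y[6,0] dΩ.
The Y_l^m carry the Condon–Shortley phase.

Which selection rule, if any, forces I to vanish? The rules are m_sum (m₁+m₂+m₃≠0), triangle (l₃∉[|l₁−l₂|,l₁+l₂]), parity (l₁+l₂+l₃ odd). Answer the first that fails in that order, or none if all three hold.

none

azimuthal sum: 1 − 1 + 0 = 0  ✓
4 ≤ 6 ≤ 6 (triangle on l)  ✓
L = 5 + 1 + 6 = 12 (even)  ✓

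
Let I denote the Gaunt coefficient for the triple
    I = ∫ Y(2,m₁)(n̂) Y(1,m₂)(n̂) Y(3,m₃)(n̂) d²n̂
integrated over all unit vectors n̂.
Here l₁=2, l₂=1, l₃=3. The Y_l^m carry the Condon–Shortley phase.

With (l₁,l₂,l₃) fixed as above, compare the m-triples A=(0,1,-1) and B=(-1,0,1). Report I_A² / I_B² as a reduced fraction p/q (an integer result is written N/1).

3/4

Shared (l₁,l₂,l₃)=(2,1,3): N and (l;000)² cancel in I_A²/I_B².
A: Δ = 0!·4!·2!/7! = 1/105; Racah Σ t=0..0: t=0:+1/8 = 1/8; ⇒ 3j(2 1 3; 0 1 -1)² = 2/35, sgn +1
B: Δ = 0!·4!·2!/7! = 1/105; Racah Σ t=0..0: t=0:+1/6 = 1/6; ⇒ 3j(2 1 3; -1 0 1)² = 8/105, sgn +1
I_A²/I_B² = (2/35)/(8/105) = 3/4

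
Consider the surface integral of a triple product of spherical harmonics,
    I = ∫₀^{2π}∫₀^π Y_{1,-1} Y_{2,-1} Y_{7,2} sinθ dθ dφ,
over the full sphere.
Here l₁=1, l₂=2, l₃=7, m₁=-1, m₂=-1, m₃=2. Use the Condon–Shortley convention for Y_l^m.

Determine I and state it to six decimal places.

|1−2|≤7≤1+2 violated ⇒ I = 0

0.000000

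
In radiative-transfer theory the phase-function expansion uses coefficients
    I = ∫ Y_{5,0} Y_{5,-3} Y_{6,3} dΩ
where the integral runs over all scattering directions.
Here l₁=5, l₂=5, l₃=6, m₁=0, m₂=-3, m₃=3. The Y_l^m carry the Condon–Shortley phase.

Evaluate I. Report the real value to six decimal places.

0.132857

m-sum 0 ✓  L=16 even ✓  0≤6≤10 ✓
Π(2lᵢ+1) = 11×11×13 = 1573
triangle coeff Δ(5,5,6) = 1/28588560
Σ_t [0,4]: t=0:+1/345600 t=1:−1/13824 t=2:+1/5184 t=3:−1/13824 t=4:+1/345600 = 7/129600
(3j)²=80/7293 [(5 5 6; 0 0 0)], sign=+1
Σ_t [0,2]: t=0:+1/138240 t=1:−1/34560 t=2:+1/103680 = -1/82944
(3j)²=125/9724 [(5 5 6; 0 -3 3)], sign=+1
⇒ 4πI² = 2500/11271
I = (+1)√(2500/11271/(4π)) = 0.13285682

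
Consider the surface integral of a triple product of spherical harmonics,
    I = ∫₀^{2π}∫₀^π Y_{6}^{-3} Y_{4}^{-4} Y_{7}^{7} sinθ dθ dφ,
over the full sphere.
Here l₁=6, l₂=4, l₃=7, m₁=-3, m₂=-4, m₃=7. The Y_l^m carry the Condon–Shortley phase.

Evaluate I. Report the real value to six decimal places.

0.000000

l₁+l₂+l₃=17 is odd: 3j(l;000)=0 ⇒ I=0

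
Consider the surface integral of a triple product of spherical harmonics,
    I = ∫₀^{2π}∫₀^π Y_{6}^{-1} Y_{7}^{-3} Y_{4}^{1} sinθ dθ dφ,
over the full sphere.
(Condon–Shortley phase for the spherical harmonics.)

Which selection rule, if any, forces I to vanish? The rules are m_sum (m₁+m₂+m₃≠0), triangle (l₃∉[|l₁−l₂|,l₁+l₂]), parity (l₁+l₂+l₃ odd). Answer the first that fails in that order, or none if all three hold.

m_sum

m₁+m₂+m₃ = -1 − 3 + 1 = -3  ✗
triangle: |6−7|=1 ≤ l₃=4 ≤ 6+7=13
parity: l₁+l₂+l₃ = 17 is odd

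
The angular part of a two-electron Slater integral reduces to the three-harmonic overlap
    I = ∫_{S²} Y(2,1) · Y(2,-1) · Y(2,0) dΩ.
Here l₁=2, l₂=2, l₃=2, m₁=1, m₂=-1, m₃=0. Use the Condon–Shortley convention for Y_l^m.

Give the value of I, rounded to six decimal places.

m-sum 0 ✓  L=6 even ✓  0≤2≤4 ✓
Π(2lᵢ+1) = 5×5×5 = 125
triangle coeff Δ(2,2,2) = 1/630
Σ_t [0,2]: t=0:+1/8 t=1:−1/1 t=2:+1/8 = -3/4
(3j)²=2/35 [(2 2 2; 0 0 0)], sign=-1
Σ_t [0,1]: t=0:+1/2 t=1:−1/4 = 1/4
(3j)²=1/70 [(2 2 2; 1 -1 0)], sign=+1
⇒ 4πI² = 5/49
I = (-1)√(5/49/(4π)) = -0.09011188

-0.090112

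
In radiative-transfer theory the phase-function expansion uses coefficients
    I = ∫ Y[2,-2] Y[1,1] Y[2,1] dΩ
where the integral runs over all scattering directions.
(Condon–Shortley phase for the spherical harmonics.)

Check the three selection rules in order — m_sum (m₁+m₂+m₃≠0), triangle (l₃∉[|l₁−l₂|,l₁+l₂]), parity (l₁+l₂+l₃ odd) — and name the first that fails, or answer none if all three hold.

parity

m₁+m₂+m₃ = -2 + 1 + 1 = 0  ✓
triangle: |2−1|=1 ≤ l₃=2 ≤ 2+1=3  ✓
parity: l₁+l₂+l₃ = 5 is odd  ✗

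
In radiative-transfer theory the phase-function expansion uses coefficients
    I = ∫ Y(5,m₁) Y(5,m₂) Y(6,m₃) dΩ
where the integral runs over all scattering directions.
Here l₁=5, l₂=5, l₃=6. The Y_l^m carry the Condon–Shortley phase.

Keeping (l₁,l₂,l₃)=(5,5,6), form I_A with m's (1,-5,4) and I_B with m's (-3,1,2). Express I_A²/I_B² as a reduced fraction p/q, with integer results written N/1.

675/242

Shared (l₁,l₂,l₃)=(5,5,6): N and (l;000)² cancel in I_A²/I_B².
A: Δ = 4!·6!·6!/17! = 1/28588560; Racah Σ t=0..0: t=0:+1/829440 = 1/829440; ⇒ 3j(5 5 6; 1 -5 4)² = 225/9724, sgn +1
B: Δ = 4!·6!·6!/17! = 1/28588560; Racah Σ t=2..4: t=2:+1/138240 t=3:−1/25920 t=4:+1/55296 = -11/829440; ⇒ 3j(5 5 6; -3 1 2)² = 11/1326, sgn -1
I_A²/I_B² = (225/9724)/(11/1326) = 675/242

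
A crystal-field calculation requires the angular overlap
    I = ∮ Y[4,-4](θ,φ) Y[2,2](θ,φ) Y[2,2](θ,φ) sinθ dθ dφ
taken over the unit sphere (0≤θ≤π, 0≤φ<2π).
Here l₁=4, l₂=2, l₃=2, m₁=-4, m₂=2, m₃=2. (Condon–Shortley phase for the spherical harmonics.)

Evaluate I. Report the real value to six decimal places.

0.337168

Checks pass: Σm=0; 8 even; l₃=2∈[2,6].
(2·4+1)(2·2+1)(2·2+1) = 225
Δ: 4! 4! 0! / 9! → 1/630
sum: t=2:+1/16 = 1/16
3j²(4 2 2; 0 0 0) = Δ·Π!·Σ² = 2/35  (sign +1)
sum: t=4:+1/576 = 1/576
3j²(4 2 2; -4 2 2) = Δ·Π!·Σ² = 1/9  (sign +1)
combine: 4πI² = 225·2/35·1/9 = 10/7
take √, sign +1: I = 0.33716777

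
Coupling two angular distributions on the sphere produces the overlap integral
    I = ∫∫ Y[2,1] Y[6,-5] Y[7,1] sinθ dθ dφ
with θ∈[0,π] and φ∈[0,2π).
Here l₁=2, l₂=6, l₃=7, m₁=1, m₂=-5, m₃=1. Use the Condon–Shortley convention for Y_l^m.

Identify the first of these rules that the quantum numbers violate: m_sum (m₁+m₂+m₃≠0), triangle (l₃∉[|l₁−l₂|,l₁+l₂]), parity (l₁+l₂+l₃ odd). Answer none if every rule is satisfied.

m_sum

m₁+m₂+m₃ = 1 − 5 + 1 = -3  ✗
triangle: |2−6|=4 ≤ l₃=7 ≤ 2+6=8
parity: l₁+l₂+l₃ = 15 is odd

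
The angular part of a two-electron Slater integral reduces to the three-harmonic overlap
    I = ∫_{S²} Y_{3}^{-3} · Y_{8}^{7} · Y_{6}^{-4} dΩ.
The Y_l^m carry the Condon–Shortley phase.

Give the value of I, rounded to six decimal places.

0.000000

l₁+l₂+l₃=17 is odd: 3j(l;000)=0 ⇒ I=0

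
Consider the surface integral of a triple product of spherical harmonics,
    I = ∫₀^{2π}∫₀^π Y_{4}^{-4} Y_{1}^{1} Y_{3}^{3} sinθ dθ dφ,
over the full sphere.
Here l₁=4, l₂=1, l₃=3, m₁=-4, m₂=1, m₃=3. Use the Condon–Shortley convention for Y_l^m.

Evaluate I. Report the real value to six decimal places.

0.325735

Rules hold: Σm=0, L=8 even, 3≤3≤5.
N = 9·3·7 = 189
Δ = 2!·6!·0!/9! = 1/252
Racah Σ t=1..1: t=1:−1/36 = -1/36
⇒ 3j(4 1 3; 0 0 0)² = 4/63, sgn +1
Racah Σ t=2..2: t=2:+1/1440 = 1/1440
⇒ 3j(4 1 3; -4 1 3)² = 1/9, sgn +1
4πI² = N·(3j₀)²·(3jₘ)² = 4/3
I = +1·√(1.33333/4π) = 0.32573501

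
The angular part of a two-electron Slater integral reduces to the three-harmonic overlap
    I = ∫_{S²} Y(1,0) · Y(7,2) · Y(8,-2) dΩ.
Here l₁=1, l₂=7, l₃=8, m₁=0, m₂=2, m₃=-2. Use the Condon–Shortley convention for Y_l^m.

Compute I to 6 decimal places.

m-sum 0 ✓  L=16 even ✓  6≤8≤8 ✓
Π(2lᵢ+1) = 3×15×17 = 765
triangle coeff Δ(1,7,8) = 1/2040
Σ_t [0,0]: t=0:+1/25401600 = 1/25401600
(3j)²=8/255 [(1 7 8; 0 0 0)], sign=+1
Σ_t [0,0]: t=0:+1/43545600 = 1/43545600
(3j)²=1/34 [(1 7 8; 0 2 -2)], sign=+1
⇒ 4πI² = 12/17
I = (+1)√(12/17/(4π)) = 0.23700703

0.237007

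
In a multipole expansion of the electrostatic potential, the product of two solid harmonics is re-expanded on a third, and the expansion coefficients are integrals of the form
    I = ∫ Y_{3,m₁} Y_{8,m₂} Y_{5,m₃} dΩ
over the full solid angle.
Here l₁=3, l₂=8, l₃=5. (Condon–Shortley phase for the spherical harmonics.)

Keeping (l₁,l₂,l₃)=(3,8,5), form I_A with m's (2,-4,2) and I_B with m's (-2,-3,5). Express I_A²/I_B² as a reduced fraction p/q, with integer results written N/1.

Same 3,8,5: normalisation and zero-m 3j drop out of the ratio.
A: Δ: 6! 0! 10! / 17! → 1/136136; sum: t=1:−1/3628800 = -1/3628800; 3j²(3 8 5; 2 -4 2) = Δ·Π!·Σ² = 36/1547  (sign +1)
B: Δ: 6! 0! 10! / 17! → 1/136136; sum: t=5:−1/435456000 = -1/435456000; 3j²(3 8 5; -2 -3 5) = Δ·Π!·Σ² = 1/12376  (sign -1)
I_A²/I_B² = (36/1547)/(1/12376) = 288/1

288/1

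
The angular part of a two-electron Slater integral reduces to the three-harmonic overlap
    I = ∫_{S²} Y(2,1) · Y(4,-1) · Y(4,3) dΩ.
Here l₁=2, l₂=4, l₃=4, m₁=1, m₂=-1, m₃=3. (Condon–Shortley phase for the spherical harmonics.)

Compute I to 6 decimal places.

m-sum = 1 − 1 + 3 = 3 ≠ 0 ⇒ I = 0

0.000000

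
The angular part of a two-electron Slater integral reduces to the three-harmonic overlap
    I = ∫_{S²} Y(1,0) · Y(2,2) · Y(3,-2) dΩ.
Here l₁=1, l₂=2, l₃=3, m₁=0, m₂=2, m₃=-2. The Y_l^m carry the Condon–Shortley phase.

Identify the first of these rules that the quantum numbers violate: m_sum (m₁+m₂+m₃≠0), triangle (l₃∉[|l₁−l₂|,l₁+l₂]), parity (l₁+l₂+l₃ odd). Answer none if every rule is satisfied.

none

m₁+m₂+m₃ = 0 + 2 − 2 = 0  ✓
triangle: |1−2|=1 ≤ l₃=3 ≤ 1+2=3  ✓
parity: l₁+l₂+l₃ = 6 is even  ✓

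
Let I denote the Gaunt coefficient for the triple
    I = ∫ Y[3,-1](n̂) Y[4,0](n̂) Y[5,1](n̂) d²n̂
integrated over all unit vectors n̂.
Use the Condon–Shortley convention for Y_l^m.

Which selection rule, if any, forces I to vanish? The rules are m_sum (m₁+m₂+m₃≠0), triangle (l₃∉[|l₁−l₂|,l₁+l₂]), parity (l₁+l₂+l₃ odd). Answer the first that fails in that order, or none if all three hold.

none

m₁+m₂+m₃ = -1 + 0 + 1 = 0  ✓
triangle: |3−4|=1 ≤ l₃=5 ≤ 3+4=7  ✓
parity: l₁+l₂+l₃ = 12 is even  ✓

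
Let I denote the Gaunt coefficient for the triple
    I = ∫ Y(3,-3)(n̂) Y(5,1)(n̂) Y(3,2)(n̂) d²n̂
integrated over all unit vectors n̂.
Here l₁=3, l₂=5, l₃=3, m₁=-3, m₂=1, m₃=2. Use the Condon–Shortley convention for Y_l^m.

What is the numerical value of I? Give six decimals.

0.000000

Σlᵢ=11 odd — θ-integrand is odd under cosθ→−cosθ; I=0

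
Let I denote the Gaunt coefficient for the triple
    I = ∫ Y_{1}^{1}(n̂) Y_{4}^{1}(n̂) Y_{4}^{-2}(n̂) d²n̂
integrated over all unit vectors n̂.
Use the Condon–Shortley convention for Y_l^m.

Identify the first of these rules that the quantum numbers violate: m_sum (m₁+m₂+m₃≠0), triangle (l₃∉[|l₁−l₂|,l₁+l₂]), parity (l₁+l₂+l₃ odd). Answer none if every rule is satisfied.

parity

Σmᵢ = 0  ✓
l₃∈[|l₁−l₂|,l₁+l₂]=[3,5], have l₃=4  ✓
Σlᵢ = 9 ⇒ odd  ✗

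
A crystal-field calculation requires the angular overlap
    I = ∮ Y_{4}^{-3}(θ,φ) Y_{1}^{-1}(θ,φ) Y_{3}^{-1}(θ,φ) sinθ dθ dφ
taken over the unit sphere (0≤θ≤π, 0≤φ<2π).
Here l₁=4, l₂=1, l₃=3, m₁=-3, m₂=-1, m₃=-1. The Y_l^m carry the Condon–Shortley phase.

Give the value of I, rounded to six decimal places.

Σmᵢ = -5 ≠ 0, so the φ-integral vanishes; I = 0

0.000000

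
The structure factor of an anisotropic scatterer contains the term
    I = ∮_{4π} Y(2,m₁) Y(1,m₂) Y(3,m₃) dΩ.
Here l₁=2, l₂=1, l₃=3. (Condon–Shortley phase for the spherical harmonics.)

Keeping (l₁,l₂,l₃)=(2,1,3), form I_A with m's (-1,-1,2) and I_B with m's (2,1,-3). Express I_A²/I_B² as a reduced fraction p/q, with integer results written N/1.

Same 2,1,3: normalisation and zero-m 3j drop out of the ratio.
A: Δ: 0! 4! 2! / 7! → 1/105; sum: t=0:+1/12 = 1/12; 3j²(2 1 3; -1 -1 2) = Δ·Π!·Σ² = 2/21  (sign -1)
B: Δ: 0! 4! 2! / 7! → 1/105; sum: t=0:+1/48 = 1/48; 3j²(2 1 3; 2 1 -3) = Δ·Π!·Σ² = 1/7  (sign +1)
I_A²/I_B² = (2/21)/(1/7) = 2/3

2/3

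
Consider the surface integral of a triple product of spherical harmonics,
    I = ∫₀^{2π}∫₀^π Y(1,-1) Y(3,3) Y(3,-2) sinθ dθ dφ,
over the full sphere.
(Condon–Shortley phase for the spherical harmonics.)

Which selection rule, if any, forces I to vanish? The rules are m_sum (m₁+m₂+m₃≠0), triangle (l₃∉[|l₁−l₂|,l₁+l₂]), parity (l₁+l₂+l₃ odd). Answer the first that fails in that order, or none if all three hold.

parity

Σmᵢ = 0  ✓
l₃∈[|l₁−l₂|,l₁+l₂]=[2,4], have l₃=3  ✓
Σlᵢ = 7 ⇒ odd  ✗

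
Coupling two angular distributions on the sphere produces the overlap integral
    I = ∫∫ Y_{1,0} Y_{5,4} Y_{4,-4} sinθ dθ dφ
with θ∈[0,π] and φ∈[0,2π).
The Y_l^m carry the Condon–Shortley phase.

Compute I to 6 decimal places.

0.147319

Rules hold: Σm=0, L=10 even, 4≤4≤6.
N = 3·11·9 = 297
Δ = 2!·0!·8!/11! = 1/495
Racah Σ t=1..1: t=1:−1/576 = -1/576
⇒ 3j(1 5 4; 0 0 0)² = 5/99, sgn -1
Racah Σ t=1..1: t=1:−1/40320 = -1/40320
⇒ 3j(1 5 4; 0 4 -4)² = 1/55, sgn -1
4πI² = N·(3j₀)²·(3jₘ)² = 3/11
I = +1·√(0.272727/4π) = 0.14731920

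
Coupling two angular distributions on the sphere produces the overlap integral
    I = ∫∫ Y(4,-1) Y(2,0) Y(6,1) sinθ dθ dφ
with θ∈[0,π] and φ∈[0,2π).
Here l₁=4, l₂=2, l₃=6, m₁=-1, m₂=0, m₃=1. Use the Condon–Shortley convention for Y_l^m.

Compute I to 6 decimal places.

-0.230476

Checks pass: Σm=0; 12 even; l₃=6∈[2,6].
(2·4+1)(2·2+1)(2·6+1) = 585
Δ: 0! 8! 4! / 13! → 1/6435
sum: t=0:+1/2304 = 1/2304
3j²(4 2 6; 0 0 0) = Δ·Π!·Σ² = 5/143  (sign +1)
sum: t=0:+1/2880 = 1/2880
3j²(4 2 6; -1 0 1) = Δ·Π!·Σ² = 14/429  (sign -1)
combine: 4πI² = 585·5/143·14/429 = 1050/1573
take √, sign -1: I = -0.23047581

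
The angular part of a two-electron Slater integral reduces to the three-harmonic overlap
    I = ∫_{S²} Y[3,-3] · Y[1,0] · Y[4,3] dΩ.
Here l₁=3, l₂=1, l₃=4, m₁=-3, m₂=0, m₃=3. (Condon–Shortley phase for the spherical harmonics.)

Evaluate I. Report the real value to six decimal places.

-0.162868

Checks pass: Σm=0; 8 even; l₃=4∈[2,4].
(2·3+1)(2·1+1)(2·4+1) = 189
Δ: 0! 6! 2! / 9! → 1/252
sum: t=0:+1/36 = 1/36
3j²(3 1 4; 0 0 0) = Δ·Π!·Σ² = 4/63  (sign +1)
sum: t=0:+1/720 = 1/720
3j²(3 1 4; -3 0 3) = Δ·Π!·Σ² = 1/36  (sign -1)
combine: 4πI² = 189·4/63·1/36 = 1/3
take √, sign -1: I = -0.16286750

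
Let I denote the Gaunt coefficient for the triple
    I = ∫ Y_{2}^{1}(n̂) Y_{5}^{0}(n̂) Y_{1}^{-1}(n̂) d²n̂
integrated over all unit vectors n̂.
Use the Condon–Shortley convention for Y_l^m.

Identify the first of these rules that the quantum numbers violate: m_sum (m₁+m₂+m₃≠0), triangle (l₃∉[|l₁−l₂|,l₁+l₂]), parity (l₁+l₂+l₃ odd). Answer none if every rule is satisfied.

Σmᵢ = 0  ✓
l₃∈[|l₁−l₂|,l₁+l₂]=[3,7], have l₃=1  ✗
Σlᵢ = 8 ⇒ even

triangle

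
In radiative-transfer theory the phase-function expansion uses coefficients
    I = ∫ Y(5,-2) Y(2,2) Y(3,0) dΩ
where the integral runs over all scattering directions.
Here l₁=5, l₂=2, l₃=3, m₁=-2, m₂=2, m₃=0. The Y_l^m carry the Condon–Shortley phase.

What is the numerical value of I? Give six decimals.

0.141758

m-sum 0 ✓  L=10 even ✓  3≤3≤7 ✓
Π(2lᵢ+1) = 11×5×7 = 385
triangle coeff Δ(5,2,3) = 1/2310
Σ_t [2,2]: t=2:+1/144 = 1/144
(3j)²=10/231 [(5 2 3; 0 0 0)], sign=-1
Σ_t [4,4]: t=4:+1/864 = 1/864
(3j)²=1/66 [(5 2 3; -2 2 0)], sign=-1
⇒ 4πI² = 25/99
I = (+1)√(25/99/(4π)) = 0.14175797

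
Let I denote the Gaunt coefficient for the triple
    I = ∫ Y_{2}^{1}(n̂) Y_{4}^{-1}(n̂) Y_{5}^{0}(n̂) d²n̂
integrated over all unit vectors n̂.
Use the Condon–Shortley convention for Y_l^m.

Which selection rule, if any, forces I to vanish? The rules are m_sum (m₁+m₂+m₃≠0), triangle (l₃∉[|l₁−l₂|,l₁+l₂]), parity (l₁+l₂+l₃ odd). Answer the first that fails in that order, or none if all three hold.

parity

m₁+m₂+m₃ = 1 − 1 + 0 = 0  ✓
triangle: |2−4|=2 ≤ l₃=5 ≤ 2+4=6  ✓
parity: l₁+l₂+l₃ = 11 is odd  ✗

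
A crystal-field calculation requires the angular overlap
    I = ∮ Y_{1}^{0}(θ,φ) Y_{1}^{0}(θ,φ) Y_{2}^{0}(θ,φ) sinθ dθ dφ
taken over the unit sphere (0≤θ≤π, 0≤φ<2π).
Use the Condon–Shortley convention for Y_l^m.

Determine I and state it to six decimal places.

0.252313

Checks pass: Σm=0; 4 even; l₃=2∈[0,2].
(2·1+1)(2·1+1)(2·2+1) = 45
Δ: 0! 2! 2! / 5! → 1/30
sum: t=0:+1/1 = 1/1
3j²(1 1 2; 0 0 0) = Δ·Π!·Σ² = 2/15  (sign +1)
(m-triple is (0,0,0) — same symbol as above.)
combine: 4πI² = 45·2/15·2/15 = 4/5
take √, sign +1: I = 0.25231325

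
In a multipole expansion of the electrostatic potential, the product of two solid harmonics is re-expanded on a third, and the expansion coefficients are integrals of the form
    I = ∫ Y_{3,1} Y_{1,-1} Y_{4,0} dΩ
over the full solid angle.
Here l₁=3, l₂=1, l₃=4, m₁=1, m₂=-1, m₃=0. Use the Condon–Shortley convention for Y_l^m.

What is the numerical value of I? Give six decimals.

Rules hold: Σm=0, L=8 even, 2≤4≤4.
N = 7·3·9 = 189
Δ = 0!·6!·2!/9! = 1/252
Racah Σ t=0..0: t=0:+1/36 = 1/36
⇒ 3j(3 1 4; 0 0 0)² = 4/63, sgn +1
Racah Σ t=0..0: t=0:+1/96 = 1/96
⇒ 3j(3 1 4; 1 -1 0)² = 1/42, sgn +1
4πI² = N·(3j₀)²·(3jₘ)² = 2/7
I = +1·√(0.285714/4π) = 0.15078601

0.150786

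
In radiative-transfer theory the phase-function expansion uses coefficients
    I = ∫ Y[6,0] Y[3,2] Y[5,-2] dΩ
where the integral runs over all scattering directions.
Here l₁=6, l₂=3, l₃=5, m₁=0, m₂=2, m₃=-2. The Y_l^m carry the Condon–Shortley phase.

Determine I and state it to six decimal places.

-0.165130

m-sum 0 ✓  L=14 even ✓  3≤5≤9 ✓
Π(2lᵢ+1) = 13×7×11 = 1001
triangle coeff Δ(6,3,5) = 1/675675
Σ_t [1,3]: t=1:−1/8640 t=2:+1/2304 t=3:−1/8640 = 7/34560
(3j)²=7/429 [(6 3 5; 0 0 0)], sign=-1
Σ_t [3,4]: t=3:−1/8640 t=4:+1/34560 = -1/11520
(3j)²=3/143 [(6 3 5; 0 2 -2)], sign=+1
⇒ 4πI² = 49/143
I = (-1)√(49/143/(4π)) = -0.16512966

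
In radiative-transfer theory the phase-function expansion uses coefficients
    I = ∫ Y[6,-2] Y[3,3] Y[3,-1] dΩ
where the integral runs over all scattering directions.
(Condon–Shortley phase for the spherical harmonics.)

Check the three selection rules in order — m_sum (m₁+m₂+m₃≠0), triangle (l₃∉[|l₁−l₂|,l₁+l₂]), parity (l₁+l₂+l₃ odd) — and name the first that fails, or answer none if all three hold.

none

Σmᵢ = 0  ✓
l₃∈[|l₁−l₂|,l₁+l₂]=[3,9], have l₃=3  ✓
Σlᵢ = 12 ⇒ even  ✓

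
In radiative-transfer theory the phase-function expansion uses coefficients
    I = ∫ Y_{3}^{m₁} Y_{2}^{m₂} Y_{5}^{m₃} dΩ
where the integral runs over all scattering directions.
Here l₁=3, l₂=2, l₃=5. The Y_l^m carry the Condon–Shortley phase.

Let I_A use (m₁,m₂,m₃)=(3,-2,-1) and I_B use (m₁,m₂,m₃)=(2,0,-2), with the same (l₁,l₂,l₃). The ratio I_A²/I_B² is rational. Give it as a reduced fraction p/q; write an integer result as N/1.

l's match ⇒ only the (l;m) 3-j factors differ between A and B.
A: triangle coeff Δ(3,2,5) = 1/2310; Σ_t [0,0]: t=0:+1/17280 = 1/17280; (3j)²=1/2310 [(3 2 5; 3 -2 -1)], sign=+1
B: triangle coeff Δ(3,2,5) = 1/2310; Σ_t [0,0]: t=0:+1/480 = 1/480; (3j)²=3/110 [(3 2 5; 2 0 -2)], sign=-1
I_A²/I_B² = (1/2310)/(3/110) = 1/63

1/63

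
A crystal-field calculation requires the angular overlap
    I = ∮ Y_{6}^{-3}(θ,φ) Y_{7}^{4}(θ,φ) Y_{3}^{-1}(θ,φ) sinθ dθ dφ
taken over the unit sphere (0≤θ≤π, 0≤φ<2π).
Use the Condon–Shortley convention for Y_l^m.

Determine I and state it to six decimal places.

Rules hold: Σm=0, L=16 even, 1≤3≤13.
N = 13·15·7 = 1365
Δ = 10!·2!·4!/17! = 1/2042040
Racah Σ t=4..6: t=4:+1/207360 t=5:−1/57600 t=6:+1/207360 = -1/129600
⇒ 3j(6 7 3; 0 0 0)² = 168/12155, sgn +1
Racah Σ t=7..9: t=7:−1/1451520 t=8:+1/483840 t=9:−1/2903040 = 1/967680
⇒ 3j(6 7 3; -3 4 -1)² = 81/6188, sgn +1
4πI² = N·(3j₀)²·(3jₘ)² = 10206/41327
I = +1·√(0.246957/4π) = 0.14018641

0.140186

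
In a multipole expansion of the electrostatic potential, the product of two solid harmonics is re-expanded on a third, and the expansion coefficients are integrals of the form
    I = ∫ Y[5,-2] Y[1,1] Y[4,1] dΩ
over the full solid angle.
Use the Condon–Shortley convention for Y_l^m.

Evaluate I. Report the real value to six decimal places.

0.225034

m-sum 0 ✓  L=10 even ✓  4≤4≤6 ✓
Π(2lᵢ+1) = 11×3×9 = 297
triangle coeff Δ(5,1,4) = 1/495
Σ_t [1,1]: t=1:−1/576 = -1/576
(3j)²=5/99 [(5 1 4; 0 0 0)], sign=-1
Σ_t [2,2]: t=2:+1/1440 = 1/1440
(3j)²=7/165 [(5 1 4; -2 1 1)], sign=-1
⇒ 4πI² = 7/11
I = (+1)√(7/11/(4π)) = 0.22503380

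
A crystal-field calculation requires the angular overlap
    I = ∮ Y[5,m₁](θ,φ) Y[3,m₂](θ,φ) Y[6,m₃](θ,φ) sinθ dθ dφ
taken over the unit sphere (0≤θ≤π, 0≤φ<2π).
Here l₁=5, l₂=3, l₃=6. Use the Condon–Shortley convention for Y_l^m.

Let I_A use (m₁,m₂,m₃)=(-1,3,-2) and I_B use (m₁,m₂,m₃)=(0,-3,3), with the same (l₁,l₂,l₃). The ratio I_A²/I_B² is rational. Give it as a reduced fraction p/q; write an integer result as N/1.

Same 5,3,6: normalisation and zero-m 3j drop out of the ratio.
A: Δ: 2! 8! 4! / 15! → 1/675675; sum: t=2:+1/27648 = 1/27648; 3j²(5 3 6; -1 3 -2) = Δ·Π!·Σ² = 10/429  (sign +1)
B: Δ: 2! 8! 4! / 15! → 1/675675; sum: t=0:+1/34560 = 1/34560; 3j²(5 3 6; 0 -3 3) = Δ·Π!·Σ² = 4/143  (sign -1)
I_A²/I_B² = (10/429)/(4/143) = 5/6

5/6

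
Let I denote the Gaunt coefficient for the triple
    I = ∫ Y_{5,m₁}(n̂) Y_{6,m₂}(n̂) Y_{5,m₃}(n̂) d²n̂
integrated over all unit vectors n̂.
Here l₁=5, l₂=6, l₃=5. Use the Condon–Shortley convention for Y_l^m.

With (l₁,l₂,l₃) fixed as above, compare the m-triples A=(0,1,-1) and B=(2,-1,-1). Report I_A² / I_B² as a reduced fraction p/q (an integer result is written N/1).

Same 5,6,5: normalisation and zero-m 3j drop out of the ratio.
A: Δ: 6! 4! 6! / 17! → 1/28588560; sum: t=1:−1/2073600 t=2:+1/34560 t=3:−1/6912 t=4:+1/10368 t=5:−1/138240 = -7/259200; 3j²(5 6 5; 0 1 -1) = Δ·Π!·Σ² = 28/7293  (sign -1)
B: Δ: 6! 4! 6! / 17! → 1/28588560; sum: t=0:+1/518400 t=1:−1/23040 t=2:+1/10368 t=3:−1/41472 = 1/32400; 3j²(5 6 5; 2 -1 -1) = Δ·Π!·Σ² = 128/12155  (sign +1)
I_A²/I_B² = (28/7293)/(128/12155) = 35/96

35/96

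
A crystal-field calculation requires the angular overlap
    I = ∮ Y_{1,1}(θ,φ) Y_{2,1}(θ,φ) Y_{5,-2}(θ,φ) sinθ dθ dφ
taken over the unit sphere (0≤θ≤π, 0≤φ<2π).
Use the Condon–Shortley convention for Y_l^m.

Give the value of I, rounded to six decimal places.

0.000000

l₃=5 ∉ [1,3] — triangle fails ⇒ I = 0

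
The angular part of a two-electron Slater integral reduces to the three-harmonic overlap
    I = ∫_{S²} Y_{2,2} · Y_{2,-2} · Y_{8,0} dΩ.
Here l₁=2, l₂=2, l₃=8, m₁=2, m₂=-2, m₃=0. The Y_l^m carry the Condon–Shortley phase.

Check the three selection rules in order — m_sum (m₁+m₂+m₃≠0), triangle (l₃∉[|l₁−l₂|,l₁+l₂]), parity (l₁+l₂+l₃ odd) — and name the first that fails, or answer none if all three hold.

Σmᵢ = 0  ✓
l₃∈[|l₁−l₂|,l₁+l₂]=[0,4], have l₃=8  ✗
Σlᵢ = 12 ⇒ even

triangle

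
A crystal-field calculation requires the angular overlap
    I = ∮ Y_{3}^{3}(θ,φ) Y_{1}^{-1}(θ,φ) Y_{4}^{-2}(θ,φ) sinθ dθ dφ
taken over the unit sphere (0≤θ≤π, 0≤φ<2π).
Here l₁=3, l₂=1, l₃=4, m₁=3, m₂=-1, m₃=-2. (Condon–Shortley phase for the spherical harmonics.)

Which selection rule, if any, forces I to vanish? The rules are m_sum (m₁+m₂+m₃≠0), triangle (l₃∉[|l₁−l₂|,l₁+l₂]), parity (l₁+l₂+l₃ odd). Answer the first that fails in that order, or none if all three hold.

none

azimuthal sum: 3 − 1 − 2 = 0  ✓
2 ≤ 4 ≤ 4 (triangle on l)  ✓
L = 3 + 1 + 4 = 8 (even)  ✓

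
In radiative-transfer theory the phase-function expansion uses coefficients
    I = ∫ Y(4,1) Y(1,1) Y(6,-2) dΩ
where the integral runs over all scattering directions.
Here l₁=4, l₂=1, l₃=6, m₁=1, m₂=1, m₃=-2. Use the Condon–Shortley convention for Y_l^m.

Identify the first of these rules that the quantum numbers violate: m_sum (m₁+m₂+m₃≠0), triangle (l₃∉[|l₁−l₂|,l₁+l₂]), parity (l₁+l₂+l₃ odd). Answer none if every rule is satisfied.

Σmᵢ = 0  ✓
l₃∈[|l₁−l₂|,l₁+l₂]=[3,5], have l₃=6  ✗
Σlᵢ = 11 ⇒ odd

triangle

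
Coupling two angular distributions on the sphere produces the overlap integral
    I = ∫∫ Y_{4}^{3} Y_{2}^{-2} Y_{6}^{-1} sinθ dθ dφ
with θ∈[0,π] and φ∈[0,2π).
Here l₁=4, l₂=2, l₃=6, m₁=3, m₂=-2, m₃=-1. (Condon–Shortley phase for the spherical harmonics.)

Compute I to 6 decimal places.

m-sum 0 ✓  L=12 even ✓  2≤6≤6 ✓
Π(2lᵢ+1) = 9×5×13 = 585
triangle coeff Δ(4,2,6) = 1/6435
Σ_t [0,0]: t=0:+1/2304 = 1/2304
(3j)²=5/143 [(4 2 6; 0 0 0)], sign=+1
Σ_t [0,0]: t=0:+1/120960 = 1/120960
(3j)²=1/1287 [(4 2 6; 3 -2 -1)], sign=-1
⇒ 4πI² = 25/1573
I = (-1)√(25/1573/(4π)) = -0.03556319

-0.035563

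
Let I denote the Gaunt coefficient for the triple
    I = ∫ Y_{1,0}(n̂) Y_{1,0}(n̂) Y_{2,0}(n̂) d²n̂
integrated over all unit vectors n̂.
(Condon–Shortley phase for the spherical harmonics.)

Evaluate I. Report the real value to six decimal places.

Rules hold: Σm=0, L=4 even, 0≤2≤2.
N = 3·3·5 = 45
Δ = 0!·2!·2!/5! = 1/30
Racah Σ t=0..0: t=0:+1/1 = 1/1
⇒ 3j(1 1 2; 0 0 0)² = 2/15, sgn +1
(m-triple is (0,0,0) — same symbol as above.)
4πI² = N·(3j₀)²·(3jₘ)² = 4/5
I = +1·√(0.8/4π) = 0.25231325

0.252313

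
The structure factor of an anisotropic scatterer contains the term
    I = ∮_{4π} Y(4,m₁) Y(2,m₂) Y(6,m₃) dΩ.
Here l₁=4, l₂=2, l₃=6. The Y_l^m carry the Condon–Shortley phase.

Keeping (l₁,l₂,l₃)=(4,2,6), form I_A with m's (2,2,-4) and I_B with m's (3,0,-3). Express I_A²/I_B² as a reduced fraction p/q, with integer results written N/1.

35/18

l's match ⇒ only the (l;m) 3-j factors differ between A and B.
A: triangle coeff Δ(4,2,6) = 1/6435; Σ_t [0,0]: t=0:+1/34560 = 1/34560; (3j)²=14/429 [(4 2 6; 2 2 -4)], sign=+1
B: triangle coeff Δ(4,2,6) = 1/6435; Σ_t [0,0]: t=0:+1/20160 = 1/20160; (3j)²=12/715 [(4 2 6; 3 0 -3)], sign=-1
I_A²/I_B² = (14/429)/(12/715) = 35/18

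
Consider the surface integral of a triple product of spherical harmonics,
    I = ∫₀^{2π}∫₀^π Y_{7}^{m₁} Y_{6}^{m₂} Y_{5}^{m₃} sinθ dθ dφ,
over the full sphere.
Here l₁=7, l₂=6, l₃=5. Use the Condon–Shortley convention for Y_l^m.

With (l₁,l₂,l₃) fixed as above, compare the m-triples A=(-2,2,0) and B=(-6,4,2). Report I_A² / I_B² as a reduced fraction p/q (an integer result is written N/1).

81/1001

Same 7,6,5: normalisation and zero-m 3j drop out of the ratio.
A: Δ: 8! 6! 4! / 19! → 1/174594420; sum: t=4:+1/1658880 t=5:−1/207360 t=6:+1/207360 t=7:−1/1451520 t=8:+1/116121600 = -1/12902400; 3j²(7 6 5; -2 2 0) = Δ·Π!·Σ² = 27/1293292  (sign +1)
B: Δ: 8! 6! 4! / 19! → 1/174594420; sum: t=7:−1/21772800 t=8:+1/19353600 = 1/174182400; 3j²(7 6 5; -6 4 2) = Δ·Π!·Σ² = 1/3876  (sign -1)
I_A²/I_B² = (27/1293292)/(1/3876) = 81/1001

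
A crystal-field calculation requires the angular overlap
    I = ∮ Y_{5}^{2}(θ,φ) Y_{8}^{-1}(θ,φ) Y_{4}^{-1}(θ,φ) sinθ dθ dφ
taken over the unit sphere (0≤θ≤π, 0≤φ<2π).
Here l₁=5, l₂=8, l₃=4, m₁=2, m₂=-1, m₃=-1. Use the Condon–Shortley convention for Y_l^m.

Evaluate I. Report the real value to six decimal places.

l₁+l₂+l₃=17 is odd: 3j(l;000)=0 ⇒ I=0

0.000000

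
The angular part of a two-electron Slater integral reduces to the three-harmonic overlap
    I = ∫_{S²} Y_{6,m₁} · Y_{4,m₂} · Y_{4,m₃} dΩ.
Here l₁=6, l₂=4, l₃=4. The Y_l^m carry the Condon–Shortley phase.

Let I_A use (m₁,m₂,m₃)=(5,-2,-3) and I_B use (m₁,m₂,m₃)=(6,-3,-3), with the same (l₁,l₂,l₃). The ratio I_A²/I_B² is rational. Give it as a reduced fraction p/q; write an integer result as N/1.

3/14

l's match ⇒ only the (l;m) 3-j factors differ between A and B.
A: triangle coeff Δ(6,4,4) = 1/1261260; Σ_t [0,1]: t=0:+1/172800 t=1:−1/86400 = -1/172800; (3j)²=1/130 [(6 4 4; 5 -2 -3)], sign=+1
B: triangle coeff Δ(6,4,4) = 1/1261260; Σ_t [0,0]: t=0:+1/518400 = 1/518400; (3j)²=7/195 [(6 4 4; 6 -3 -3)], sign=-1
I_A²/I_B² = (1/130)/(7/195) = 3/14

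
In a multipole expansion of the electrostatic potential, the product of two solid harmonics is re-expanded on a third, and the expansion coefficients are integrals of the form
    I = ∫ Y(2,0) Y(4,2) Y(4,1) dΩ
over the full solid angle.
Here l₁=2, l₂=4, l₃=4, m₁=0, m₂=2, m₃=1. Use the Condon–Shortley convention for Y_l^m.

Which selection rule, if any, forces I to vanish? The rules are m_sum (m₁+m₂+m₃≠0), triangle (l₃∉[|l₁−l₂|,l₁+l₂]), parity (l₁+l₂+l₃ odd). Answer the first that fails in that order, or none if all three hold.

m_sum

m₁+m₂+m₃ = 0 + 2 + 1 = 3  ✗
triangle: |2−4|=2 ≤ l₃=4 ≤ 2+4=6
parity: l₁+l₂+l₃ = 10 is even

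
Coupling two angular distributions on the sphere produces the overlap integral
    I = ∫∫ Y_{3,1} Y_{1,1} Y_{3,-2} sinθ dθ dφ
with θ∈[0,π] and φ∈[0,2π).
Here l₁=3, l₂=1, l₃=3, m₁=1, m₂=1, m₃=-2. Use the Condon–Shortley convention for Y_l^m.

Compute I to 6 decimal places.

l₁+l₂+l₃=7 is odd: 3j(l;000)=0 ⇒ I=0

0.000000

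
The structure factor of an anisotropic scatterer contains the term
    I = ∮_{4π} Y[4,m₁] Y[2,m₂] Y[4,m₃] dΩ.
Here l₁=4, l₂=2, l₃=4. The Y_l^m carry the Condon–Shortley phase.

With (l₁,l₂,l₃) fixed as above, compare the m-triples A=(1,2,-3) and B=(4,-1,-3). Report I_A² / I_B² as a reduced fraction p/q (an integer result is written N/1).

Shared (l₁,l₂,l₃)=(4,2,4): N and (l;000)² cancel in I_A²/I_B².
A: Δ = 2!·6!·2!/11! = 1/13860; Racah Σ t=2..2: t=2:+1/480 = 1/480; ⇒ 3j(4 2 4; 1 2 -3)² = 3/110, sgn -1
B: Δ = 2!·6!·2!/11! = 1/13860; Racah Σ t=0..0: t=0:+1/1440 = 1/1440; ⇒ 3j(4 2 4; 4 -1 -3)² = 7/165, sgn -1
I_A²/I_B² = (3/110)/(7/165) = 9/14

9/14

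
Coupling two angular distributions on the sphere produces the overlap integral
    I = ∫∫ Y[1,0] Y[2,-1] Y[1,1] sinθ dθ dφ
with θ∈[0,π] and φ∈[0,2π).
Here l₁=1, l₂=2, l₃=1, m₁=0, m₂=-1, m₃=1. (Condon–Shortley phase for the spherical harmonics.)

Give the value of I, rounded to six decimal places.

-0.218510

m-sum 0 ✓  L=4 even ✓  1≤1≤3 ✓
Π(2lᵢ+1) = 3×5×3 = 45
triangle coeff Δ(1,2,1) = 1/30
Σ_t [1,1]: t=1:−1/1 = -1/1
(3j)²=2/15 [(1 2 1; 0 0 0)], sign=+1
Σ_t [1,1]: t=1:−1/2 = -1/2
(3j)²=1/10 [(1 2 1; 0 -1 1)], sign=-1
⇒ 4πI² = 3/5
I = (-1)√(3/5/(4π)) = -0.21850969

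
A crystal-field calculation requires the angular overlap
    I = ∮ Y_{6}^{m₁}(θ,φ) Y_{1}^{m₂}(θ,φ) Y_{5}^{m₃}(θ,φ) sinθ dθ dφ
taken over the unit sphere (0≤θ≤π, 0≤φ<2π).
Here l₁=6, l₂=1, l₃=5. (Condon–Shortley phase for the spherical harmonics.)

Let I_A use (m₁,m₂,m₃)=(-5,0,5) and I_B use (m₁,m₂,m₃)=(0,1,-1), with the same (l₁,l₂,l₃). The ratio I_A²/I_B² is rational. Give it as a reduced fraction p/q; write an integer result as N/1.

11/15

l's match ⇒ only the (l;m) 3-j factors differ between A and B.
A: triangle coeff Δ(6,1,5) = 1/858; Σ_t [1,1]: t=1:−1/3628800 = -1/3628800; (3j)²=1/78 [(6 1 5; -5 0 5)], sign=-1
B: triangle coeff Δ(6,1,5) = 1/858; Σ_t [2,2]: t=2:+1/34560 = 1/34560; (3j)²=5/286 [(6 1 5; 0 1 -1)], sign=+1
I_A²/I_B² = (1/78)/(5/286) = 11/15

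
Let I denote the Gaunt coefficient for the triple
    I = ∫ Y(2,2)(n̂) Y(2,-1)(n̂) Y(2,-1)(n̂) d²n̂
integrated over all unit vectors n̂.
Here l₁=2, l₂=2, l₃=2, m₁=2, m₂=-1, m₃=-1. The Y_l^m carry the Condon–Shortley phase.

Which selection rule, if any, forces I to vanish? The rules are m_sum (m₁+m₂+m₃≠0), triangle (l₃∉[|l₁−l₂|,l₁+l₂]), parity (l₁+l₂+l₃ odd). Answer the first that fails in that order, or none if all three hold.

none

m₁+m₂+m₃ = 2 − 1 − 1 = 0  ✓
triangle: |2−2|=0 ≤ l₃=2 ≤ 2+2=4  ✓
parity: l₁+l₂+l₃ = 6 is even  ✓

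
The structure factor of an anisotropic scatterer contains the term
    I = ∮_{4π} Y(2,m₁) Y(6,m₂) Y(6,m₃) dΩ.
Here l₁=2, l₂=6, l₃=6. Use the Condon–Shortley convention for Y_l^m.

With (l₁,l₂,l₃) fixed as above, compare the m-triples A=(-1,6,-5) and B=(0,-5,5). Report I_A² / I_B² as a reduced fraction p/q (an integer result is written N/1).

2/1

Same 2,6,6: normalisation and zero-m 3j drop out of the ratio.
A: Δ: 2! 2! 10! / 15! → 1/90090; sum: t=2:+1/7257600 = 1/7257600; 3j²(2 6 6; -1 6 -5) = Δ·Π!·Σ² = 11/455  (sign -1)
B: Δ: 2! 2! 10! / 15! → 1/90090; sum: t=0:+1/1451520 t=1:−1/3628800 = 1/2419200; 3j²(2 6 6; 0 -5 5) = Δ·Π!·Σ² = 11/910  (sign -1)
I_A²/I_B² = (11/455)/(11/910) = 2/1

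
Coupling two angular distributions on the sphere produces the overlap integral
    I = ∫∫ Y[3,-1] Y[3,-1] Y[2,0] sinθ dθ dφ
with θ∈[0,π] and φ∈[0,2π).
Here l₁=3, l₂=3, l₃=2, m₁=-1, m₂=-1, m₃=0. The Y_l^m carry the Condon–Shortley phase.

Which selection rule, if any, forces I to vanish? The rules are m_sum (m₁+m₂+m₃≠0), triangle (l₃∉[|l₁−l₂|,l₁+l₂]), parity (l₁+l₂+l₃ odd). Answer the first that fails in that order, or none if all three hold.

Σmᵢ = -2  ✗
l₃∈[|l₁−l₂|,l₁+l₂]=[0,6], have l₃=2
Σlᵢ = 8 ⇒ even

m_sum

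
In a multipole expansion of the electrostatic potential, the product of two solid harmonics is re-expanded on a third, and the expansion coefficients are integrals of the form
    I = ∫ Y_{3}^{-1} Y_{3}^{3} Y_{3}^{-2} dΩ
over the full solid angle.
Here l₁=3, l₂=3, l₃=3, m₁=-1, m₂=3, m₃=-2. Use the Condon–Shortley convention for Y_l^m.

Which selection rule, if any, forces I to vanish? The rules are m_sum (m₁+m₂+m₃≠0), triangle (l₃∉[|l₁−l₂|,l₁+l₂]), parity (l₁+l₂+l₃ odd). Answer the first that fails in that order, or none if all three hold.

parity

azimuthal sum: -1 + 3 − 2 = 0  ✓
0 ≤ 3 ≤ 6 (triangle on l)  ✓
L = 3 + 3 + 3 = 9 (odd)  ✗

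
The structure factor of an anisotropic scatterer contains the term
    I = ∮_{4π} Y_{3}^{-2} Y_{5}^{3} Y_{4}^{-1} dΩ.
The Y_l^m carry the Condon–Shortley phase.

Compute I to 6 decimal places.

-0.035836

Checks pass: Σm=0; 12 even; l₃=4∈[2,8].
(2·3+1)(2·5+1)(2·4+1) = 693
Δ: 4! 2! 6! / 13! → 1/180180
sum: t=1:−1/576 t=2:+1/144 t=3:−1/576 = 1/288
3j²(3 5 4; 0 0 0) = Δ·Π!·Σ² = 20/1001  (sign +1)
sum: t=3:−1/1440 t=4:+1/1152 = 1/5760
3j²(3 5 4; -2 3 -1) = Δ·Π!·Σ² = 1/858  (sign -1)
combine: 4πI² = 693·20/1001·1/858 = 30/1859
take √, sign -1: I = -0.03583571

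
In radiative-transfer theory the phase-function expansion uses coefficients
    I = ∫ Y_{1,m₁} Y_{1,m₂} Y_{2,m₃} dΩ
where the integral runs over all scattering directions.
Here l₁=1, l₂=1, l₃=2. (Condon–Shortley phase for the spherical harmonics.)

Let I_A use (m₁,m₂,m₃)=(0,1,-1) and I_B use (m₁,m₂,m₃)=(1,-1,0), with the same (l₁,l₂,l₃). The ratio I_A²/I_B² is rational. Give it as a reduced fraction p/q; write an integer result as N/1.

Shared (l₁,l₂,l₃)=(1,1,2): N and (l;000)² cancel in I_A²/I_B².
A: Δ = 0!·2!·2!/5! = 1/30; Racah Σ t=0..0: t=0:+1/2 = 1/2; ⇒ 3j(1 1 2; 0 1 -1)² = 1/10, sgn -1
B: Δ = 0!·2!·2!/5! = 1/30; Racah Σ t=0..0: t=0:+1/4 = 1/4; ⇒ 3j(1 1 2; 1 -1 0)² = 1/30, sgn +1
I_A²/I_B² = (1/10)/(1/30) = 3/1

3/1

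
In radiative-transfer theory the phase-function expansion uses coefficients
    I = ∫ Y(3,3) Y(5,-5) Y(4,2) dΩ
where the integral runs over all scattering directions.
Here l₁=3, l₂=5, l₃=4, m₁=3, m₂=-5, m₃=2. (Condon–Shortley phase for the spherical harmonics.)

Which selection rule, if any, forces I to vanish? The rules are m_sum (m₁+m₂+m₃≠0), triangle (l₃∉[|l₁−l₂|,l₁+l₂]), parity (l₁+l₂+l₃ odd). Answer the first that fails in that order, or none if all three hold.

none

m₁+m₂+m₃ = 3 − 5 + 2 = 0  ✓
triangle: |3−5|=2 ≤ l₃=4 ≤ 3+5=8  ✓
parity: l₁+l₂+l₃ = 12 is even  ✓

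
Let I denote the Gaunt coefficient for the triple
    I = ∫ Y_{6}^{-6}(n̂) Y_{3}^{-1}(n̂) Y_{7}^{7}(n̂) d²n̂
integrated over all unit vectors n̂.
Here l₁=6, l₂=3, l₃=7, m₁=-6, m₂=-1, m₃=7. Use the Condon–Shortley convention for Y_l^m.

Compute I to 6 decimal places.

0.220392

Rules hold: Σm=0, L=16 even, 3≤7≤9.
N = 13·7·15 = 1365
Δ = 2!·10!·4!/17! = 1/2042040
Racah Σ t=0..2: t=0:+1/207360 t=1:−1/57600 t=2:+1/207360 = -1/129600
⇒ 3j(6 3 7; 0 0 0)² = 168/12155, sgn +1
Racah Σ t=2..2: t=2:+1/174182400 = 1/174182400
⇒ 3j(6 3 7; -6 -1 7)² = 11/340, sgn +1
4πI² = N·(3j₀)²·(3jₘ)² = 882/1445
I = +1·√(0.610381/4π) = 0.22039180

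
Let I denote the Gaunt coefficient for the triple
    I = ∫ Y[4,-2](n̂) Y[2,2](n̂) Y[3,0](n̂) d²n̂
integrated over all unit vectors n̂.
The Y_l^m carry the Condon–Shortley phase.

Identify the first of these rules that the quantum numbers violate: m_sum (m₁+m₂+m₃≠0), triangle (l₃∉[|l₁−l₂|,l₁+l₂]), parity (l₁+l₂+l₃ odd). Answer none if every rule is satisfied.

Σmᵢ = 0  ✓
l₃∈[|l₁−l₂|,l₁+l₂]=[2,6], have l₃=3  ✓
Σlᵢ = 9 ⇒ odd  ✗

parity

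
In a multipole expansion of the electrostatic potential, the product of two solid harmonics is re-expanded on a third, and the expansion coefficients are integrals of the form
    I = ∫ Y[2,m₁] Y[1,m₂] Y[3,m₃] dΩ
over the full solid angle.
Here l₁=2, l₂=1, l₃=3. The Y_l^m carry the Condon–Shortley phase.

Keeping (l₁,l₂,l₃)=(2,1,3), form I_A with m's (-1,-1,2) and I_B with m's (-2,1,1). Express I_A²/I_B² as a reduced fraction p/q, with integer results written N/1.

10/1

Shared (l₁,l₂,l₃)=(2,1,3): N and (l;000)² cancel in I_A²/I_B².
A: Δ = 0!·4!·2!/7! = 1/105; Racah Σ t=0..0: t=0:+1/12 = 1/12; ⇒ 3j(2 1 3; -1 -1 2)² = 2/21, sgn -1
B: Δ = 0!·4!·2!/7! = 1/105; Racah Σ t=0..0: t=0:+1/48 = 1/48; ⇒ 3j(2 1 3; -2 1 1)² = 1/105, sgn +1
I_A²/I_B² = (2/21)/(1/105) = 10/1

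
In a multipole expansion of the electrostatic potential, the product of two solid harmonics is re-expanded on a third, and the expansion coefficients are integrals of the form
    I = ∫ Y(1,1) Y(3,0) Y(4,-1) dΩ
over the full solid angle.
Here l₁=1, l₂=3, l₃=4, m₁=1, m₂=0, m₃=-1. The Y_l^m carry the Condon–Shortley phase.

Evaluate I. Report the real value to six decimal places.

-0.194664

Rules hold: Σm=0, L=8 even, 2≤4≤4.
N = 3·7·9 = 189
Δ = 0!·2!·6!/9! = 1/252
Racah Σ t=0..0: t=0:+1/36 = 1/36
⇒ 3j(1 3 4; 0 0 0)² = 4/63, sgn +1
Racah Σ t=0..0: t=0:+1/72 = 1/72
⇒ 3j(1 3 4; 1 0 -1)² = 5/126, sgn -1
4πI² = N·(3j₀)²·(3jₘ)² = 10/21
I = -1·√(0.47619/4π) = -0.19466390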